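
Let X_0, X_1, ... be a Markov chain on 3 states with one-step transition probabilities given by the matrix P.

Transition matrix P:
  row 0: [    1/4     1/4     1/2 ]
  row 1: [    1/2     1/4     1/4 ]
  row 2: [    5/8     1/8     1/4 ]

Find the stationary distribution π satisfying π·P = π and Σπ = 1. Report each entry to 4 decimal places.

Balance equations π_j = Σ_i π_i·P[i][j]:
  π_0 = 1/4·π_0 + 1/2·π_1 + 5/8·π_2
  π_1 = 1/4·π_0 + 1/4·π_1 + 1/8·π_2
  normalize: π_0 + π_1 + π_2 = 1
Solving the linear system gives exactly π = [17/39, 8/39, 14/39].

π = [0.4359, 0.2051, 0.3590]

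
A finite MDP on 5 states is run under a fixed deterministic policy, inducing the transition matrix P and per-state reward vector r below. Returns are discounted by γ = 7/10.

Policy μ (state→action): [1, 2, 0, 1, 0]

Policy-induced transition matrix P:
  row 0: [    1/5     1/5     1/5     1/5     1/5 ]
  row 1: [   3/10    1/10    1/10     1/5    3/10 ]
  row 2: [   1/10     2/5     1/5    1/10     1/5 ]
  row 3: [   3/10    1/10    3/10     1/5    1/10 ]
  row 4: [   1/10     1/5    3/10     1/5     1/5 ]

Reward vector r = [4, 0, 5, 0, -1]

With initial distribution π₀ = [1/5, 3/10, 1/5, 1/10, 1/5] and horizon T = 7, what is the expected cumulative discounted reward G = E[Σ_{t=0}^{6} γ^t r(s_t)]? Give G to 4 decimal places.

t=0: π = [0.2000, 0.3000, 0.2000, 0.1000, 0.2000], E[r] = 1.6000, γ^t·E[r] = 1.600000, running G = 1.600000
t=1: π = [0.2000, 0.2000, 0.2000, 0.1800, 0.2200], E[r] = 1.5800, γ^t·E[r] = 1.106000, running G = 2.706000
t=2: π = [0.1960, 0.2020, 0.2200, 0.1800, 0.2020], E[r] = 1.6820, γ^t·E[r] = 0.824180, running G = 3.530180
t=3: π = [0.1960, 0.2058, 0.2180, 0.1780, 0.2022], E[r] = 1.6718, γ^t·E[r] = 0.573427, running G = 4.103607
t=4: π = [0.1964, 0.2052, 0.2174, 0.1782, 0.2028], E[r] = 1.6699, γ^t·E[r] = 0.400933, running G = 4.504541
t=5: π = [0.1963, 0.2051, 0.2176, 0.1783, 0.2027], E[r] = 1.6705, γ^t·E[r] = 0.280754, running G = 4.785295
t=6: π = [0.1963, 0.2052, 0.2176, 0.1782, 0.2027], E[r] = 1.6705, γ^t·E[r] = 0.196529, running G = 4.981823

G = 4.9818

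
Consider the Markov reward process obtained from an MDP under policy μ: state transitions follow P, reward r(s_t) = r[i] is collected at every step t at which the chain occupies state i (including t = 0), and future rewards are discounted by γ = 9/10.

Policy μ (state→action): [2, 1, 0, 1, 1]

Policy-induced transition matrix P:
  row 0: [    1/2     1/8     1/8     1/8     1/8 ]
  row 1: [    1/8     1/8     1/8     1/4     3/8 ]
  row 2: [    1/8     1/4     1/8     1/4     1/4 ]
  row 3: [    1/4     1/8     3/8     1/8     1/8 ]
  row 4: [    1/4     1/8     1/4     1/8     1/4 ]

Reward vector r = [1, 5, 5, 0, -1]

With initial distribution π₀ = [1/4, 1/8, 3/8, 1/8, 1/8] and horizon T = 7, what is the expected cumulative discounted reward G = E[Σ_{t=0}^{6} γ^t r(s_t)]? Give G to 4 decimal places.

t=0: π = [0.2500, 0.1250, 0.3750, 0.1250, 0.1250], E[r] = 2.6250, γ^t·E[r] = 2.625000, running G = 2.625000
t=1: π = [0.2500, 0.1719, 0.1719, 0.1875, 0.2188], E[r] = 1.7500, γ^t·E[r] = 1.575000, running G = 4.200000
t=2: π = [0.2695, 0.1465, 0.1992, 0.1680, 0.2168], E[r] = 1.7813, γ^t·E[r] = 1.442813, running G = 5.642813
t=3: π = [0.2742, 0.1499, 0.1941, 0.1682, 0.2136], E[r] = 1.7805, γ^t·E[r] = 1.297997, running G = 6.940810
t=4: π = [0.2755, 0.1493, 0.1938, 0.1680, 0.2134], E[r] = 1.7772, γ^t·E[r] = 1.166015, running G = 8.106825
t=5: π = [0.2760, 0.1492, 0.1937, 0.1679, 0.2132], E[r] = 1.7773, γ^t·E[r] = 1.049472, running G = 9.156297
t=6: π = [0.2761, 0.1492, 0.1936, 0.1679, 0.2132], E[r] = 1.7771, γ^t·E[r] = 0.944439, running G = 10.100736

G = 10.1007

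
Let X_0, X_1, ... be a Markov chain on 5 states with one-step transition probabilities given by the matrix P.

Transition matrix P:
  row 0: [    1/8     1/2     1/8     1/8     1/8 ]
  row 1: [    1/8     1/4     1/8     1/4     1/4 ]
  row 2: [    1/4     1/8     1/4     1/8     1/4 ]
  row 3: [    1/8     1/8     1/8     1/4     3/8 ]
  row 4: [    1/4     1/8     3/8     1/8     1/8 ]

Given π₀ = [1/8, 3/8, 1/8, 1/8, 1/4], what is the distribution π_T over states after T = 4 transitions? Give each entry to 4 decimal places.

π = [0.1786, 0.2194, 0.2063, 0.1741, 0.2217]

t=0: π = [0.1250, 0.3750, 0.1250, 0.1250, 0.2500]
t=1: π = [0.1719, 0.2188, 0.2031, 0.1875, 0.2188]
t=2: π = [0.1777, 0.2168, 0.2051, 0.1758, 0.2246]
t=3: π = [0.1787, 0.2188, 0.2068, 0.1741, 0.2217]
t=4: π = [0.1786, 0.2194, 0.2063, 0.1741, 0.2217]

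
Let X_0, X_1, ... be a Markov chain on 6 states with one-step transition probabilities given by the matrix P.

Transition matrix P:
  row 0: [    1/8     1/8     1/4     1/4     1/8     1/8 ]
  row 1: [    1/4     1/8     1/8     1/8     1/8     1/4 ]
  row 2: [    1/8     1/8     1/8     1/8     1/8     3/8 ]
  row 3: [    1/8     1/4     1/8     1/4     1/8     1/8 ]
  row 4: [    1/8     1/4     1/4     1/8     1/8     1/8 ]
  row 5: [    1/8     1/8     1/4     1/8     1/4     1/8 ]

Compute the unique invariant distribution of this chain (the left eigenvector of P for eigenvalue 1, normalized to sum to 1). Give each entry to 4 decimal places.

Balance equations π_j = Σ_i π_i·P[i][j]:
  π_0 = 1/8·π_0 + 1/4·π_1 + 1/8·π_2 + 1/8·π_3 + 1/8·π_4 + 1/8·π_5
  π_1 = 1/8·π_0 + 1/8·π_1 + 1/8·π_2 + 1/4·π_3 + 1/4·π_4 + 1/8·π_5
  π_2 = 1/4·π_0 + 1/8·π_1 + 1/8·π_2 + 1/8·π_3 + 1/4·π_4 + 1/4·π_5
  π_3 = 1/4·π_0 + 1/8·π_1 + 1/8·π_2 + 1/4·π_3 + 1/8·π_4 + 1/8·π_5
  π_4 = 1/8·π_0 + 1/8·π_1 + 1/8·π_2 + 1/8·π_3 + 1/8·π_4 + 1/4·π_5
  normalize: π_0 + π_1 + π_2 + π_3 + π_4 + π_5 = 1
Solving the linear system gives exactly π = [2672/18363, 3013/18363, 3412/18363, 3005/18363, 912/6121, 1175/6121].

π = [0.1455, 0.1641, 0.1858, 0.1636, 0.1490, 0.1920]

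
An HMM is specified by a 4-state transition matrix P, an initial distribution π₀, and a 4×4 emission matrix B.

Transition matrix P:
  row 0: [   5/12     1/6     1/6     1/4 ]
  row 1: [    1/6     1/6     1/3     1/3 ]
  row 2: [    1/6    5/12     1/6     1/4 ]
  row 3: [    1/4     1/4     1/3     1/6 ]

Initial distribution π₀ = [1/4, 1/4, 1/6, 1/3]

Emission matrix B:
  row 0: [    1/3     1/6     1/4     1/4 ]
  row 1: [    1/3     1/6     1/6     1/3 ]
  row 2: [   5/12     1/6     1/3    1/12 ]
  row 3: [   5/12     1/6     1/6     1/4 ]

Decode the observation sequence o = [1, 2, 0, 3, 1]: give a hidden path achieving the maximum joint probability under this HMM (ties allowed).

t=0: δ = [4.167e-02, 4.167e-02, 2.778e-02, 5.556e-02]  (obs o_0=1)
t=1: δ = [4.340e-03, 2.315e-03, 6.173e-03, 2.315e-03]  ψ = [0, 3, 3, 1]  (obs o_1=2)
t=2: δ = [6.028e-04, 8.573e-04, 4.287e-04, 6.430e-04]  ψ = [0, 2, 2, 2]  (obs o_2=0)
t=3: δ = [6.279e-05, 5.954e-05, 2.381e-05, 7.144e-05]  ψ = [0, 2, 1, 1]  (obs o_3=3)
t=4: δ = [4.361e-06, 2.977e-06, 3.969e-06, 3.308e-06]  ψ = [0, 3, 3, 1]  (obs o_4=1)
backtrack: best end state = 0; path = [0, 0, 0, 0, 0]

path = [0, 0, 0, 0, 0]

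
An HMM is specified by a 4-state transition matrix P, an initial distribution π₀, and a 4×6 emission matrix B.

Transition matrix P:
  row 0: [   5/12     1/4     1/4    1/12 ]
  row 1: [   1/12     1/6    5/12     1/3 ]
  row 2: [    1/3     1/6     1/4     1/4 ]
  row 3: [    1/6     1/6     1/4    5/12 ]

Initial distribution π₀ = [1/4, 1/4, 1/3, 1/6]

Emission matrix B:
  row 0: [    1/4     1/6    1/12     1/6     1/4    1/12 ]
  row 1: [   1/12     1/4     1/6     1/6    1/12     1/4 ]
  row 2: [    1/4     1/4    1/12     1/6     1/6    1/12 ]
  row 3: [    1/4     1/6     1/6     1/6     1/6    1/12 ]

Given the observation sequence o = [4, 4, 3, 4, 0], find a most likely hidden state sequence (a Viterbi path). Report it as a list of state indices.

path = [0, 0, 0, 0, 0]

t=0: δ = [6.250e-02, 2.083e-02, 5.556e-02, 2.778e-02]  (obs o_0=4)
t=1: δ = [6.510e-03, 1.302e-03, 2.604e-03, 2.315e-03]  ψ = [0, 0, 0, 2]  (obs o_1=4)
t=2: δ = [4.521e-04, 2.713e-04, 2.713e-04, 1.608e-04]  ψ = [0, 0, 0, 3]  (obs o_2=3)
t=3: δ = [4.710e-05, 9.419e-06, 1.884e-05, 1.507e-05]  ψ = [0, 0, 0, 1]  (obs o_3=4)
t=4: δ = [4.906e-06, 9.811e-07, 2.943e-06, 1.570e-06]  ψ = [0, 0, 0, 3]  (obs o_4=0)
backtrack: best end state = 0; path = [0, 0, 0, 0, 0]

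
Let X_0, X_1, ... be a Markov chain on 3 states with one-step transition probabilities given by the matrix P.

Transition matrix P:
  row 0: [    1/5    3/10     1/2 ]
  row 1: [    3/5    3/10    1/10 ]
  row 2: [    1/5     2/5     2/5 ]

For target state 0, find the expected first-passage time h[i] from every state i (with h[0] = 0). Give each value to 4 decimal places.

First-step conditioning: h[0] = 0; for i ≠ 0, h[i] = 1 + Σ_k P[i][k]·h[k].
  h[1] = 1 + 3/10·h[1] + 1/10·h[2]
  h[2] = 1 + 2/5·h[1] + 2/5·h[2]
Solving the 2×2 linear system over states ≠ 0 gives exactly h = [0, 35/19, 55/19] (h[0] = 0 is the target).

h = [0.0000, 1.8421, 2.8947]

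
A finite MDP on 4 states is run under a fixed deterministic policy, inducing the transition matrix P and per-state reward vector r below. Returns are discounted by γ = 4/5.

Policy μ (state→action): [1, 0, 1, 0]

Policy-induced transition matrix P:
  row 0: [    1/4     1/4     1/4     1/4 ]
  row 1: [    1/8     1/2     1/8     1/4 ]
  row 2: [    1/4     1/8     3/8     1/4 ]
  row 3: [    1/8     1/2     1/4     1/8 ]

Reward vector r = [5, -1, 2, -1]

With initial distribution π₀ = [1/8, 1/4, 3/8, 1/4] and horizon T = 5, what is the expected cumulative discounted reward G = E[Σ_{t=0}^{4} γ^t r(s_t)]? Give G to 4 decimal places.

t=0: π = [0.1250, 0.2500, 0.3750, 0.2500], E[r] = 0.8750, γ^t·E[r] = 0.875000, running G = 0.875000
t=1: π = [0.1875, 0.3281, 0.2656, 0.2188], E[r] = 0.9219, γ^t·E[r] = 0.737500, running G = 1.612500
t=2: π = [0.1816, 0.3535, 0.2422, 0.2227], E[r] = 0.8164, γ^t·E[r] = 0.522500, running G = 2.135000
t=3: π = [0.1780, 0.3638, 0.2361, 0.2222], E[r] = 0.7761, γ^t·E[r] = 0.397375, running G = 2.532375
t=4: π = [0.1768, 0.3670, 0.2340, 0.2222], E[r] = 0.7627, γ^t·E[r] = 0.312388, running G = 2.844763

G = 2.8448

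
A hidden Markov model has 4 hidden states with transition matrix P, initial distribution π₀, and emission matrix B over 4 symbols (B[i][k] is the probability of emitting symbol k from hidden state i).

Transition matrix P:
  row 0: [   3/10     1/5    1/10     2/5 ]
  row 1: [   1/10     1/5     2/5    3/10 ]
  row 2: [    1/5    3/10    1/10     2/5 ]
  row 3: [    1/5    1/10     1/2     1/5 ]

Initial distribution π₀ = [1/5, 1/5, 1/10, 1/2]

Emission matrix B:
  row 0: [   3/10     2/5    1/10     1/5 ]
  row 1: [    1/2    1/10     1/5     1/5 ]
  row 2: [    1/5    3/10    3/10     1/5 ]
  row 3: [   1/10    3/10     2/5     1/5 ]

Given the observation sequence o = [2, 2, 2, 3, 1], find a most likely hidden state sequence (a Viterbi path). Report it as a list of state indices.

t=0: δ = [2.000e-02, 4.000e-02, 3.000e-02, 2.000e-01]  (obs o_0=2)
t=1: δ = [4.000e-03, 4.000e-03, 3.000e-02, 1.600e-02]  ψ = [3, 3, 3, 3]  (obs o_1=2)
t=2: δ = [6.000e-04, 1.800e-03, 2.400e-03, 4.800e-03]  ψ = [2, 2, 3, 2]  (obs o_2=2)
t=3: δ = [1.920e-04, 1.440e-04, 4.800e-04, 1.920e-04]  ψ = [3, 2, 3, 2]  (obs o_3=3)
t=4: δ = [3.840e-05, 1.440e-05, 2.880e-05, 5.760e-05]  ψ = [2, 2, 3, 2]  (obs o_4=1)
backtrack: best end state = 3; path = [3, 2, 3, 2, 3]

path = [3, 2, 3, 2, 3]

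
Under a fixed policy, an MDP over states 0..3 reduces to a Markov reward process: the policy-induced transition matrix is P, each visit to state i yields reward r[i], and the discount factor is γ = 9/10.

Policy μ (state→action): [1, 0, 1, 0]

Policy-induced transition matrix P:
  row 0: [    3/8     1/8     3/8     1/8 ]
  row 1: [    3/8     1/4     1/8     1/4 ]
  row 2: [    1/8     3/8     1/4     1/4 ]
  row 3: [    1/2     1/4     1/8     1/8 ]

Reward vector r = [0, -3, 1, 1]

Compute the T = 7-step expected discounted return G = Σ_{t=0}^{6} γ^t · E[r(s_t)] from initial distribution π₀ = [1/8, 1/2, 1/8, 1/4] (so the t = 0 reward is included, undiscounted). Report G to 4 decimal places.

G = -2.3879

t=0: π = [0.1250, 0.5000, 0.1250, 0.2500], E[r] = -1.1250, γ^t·E[r] = -1.125000, running G = -1.125000
t=1: π = [0.3750, 0.2500, 0.1719, 0.2031], E[r] = -0.3750, γ^t·E[r] = -0.337500, running G = -1.462500
t=2: π = [0.3574, 0.2246, 0.2402, 0.1777], E[r] = -0.2559, γ^t·E[r] = -0.207246, running G = -1.669746
t=3: π = [0.3372, 0.2354, 0.2444, 0.1831], E[r] = -0.2786, γ^t·E[r] = -0.203073, running G = -1.872820
t=4: π = [0.3368, 0.2384, 0.2398, 0.1850], E[r] = -0.2904, γ^t·E[r] = -0.190535, running G = -2.063354
t=5: π = [0.3382, 0.2379, 0.2392, 0.1848], E[r] = -0.2897, γ^t·E[r] = -0.171056, running G = -2.234410
t=6: π = [0.3383, 0.2376, 0.2394, 0.1846], E[r] = -0.2888, γ^t·E[r] = -0.153486, running G = -2.387896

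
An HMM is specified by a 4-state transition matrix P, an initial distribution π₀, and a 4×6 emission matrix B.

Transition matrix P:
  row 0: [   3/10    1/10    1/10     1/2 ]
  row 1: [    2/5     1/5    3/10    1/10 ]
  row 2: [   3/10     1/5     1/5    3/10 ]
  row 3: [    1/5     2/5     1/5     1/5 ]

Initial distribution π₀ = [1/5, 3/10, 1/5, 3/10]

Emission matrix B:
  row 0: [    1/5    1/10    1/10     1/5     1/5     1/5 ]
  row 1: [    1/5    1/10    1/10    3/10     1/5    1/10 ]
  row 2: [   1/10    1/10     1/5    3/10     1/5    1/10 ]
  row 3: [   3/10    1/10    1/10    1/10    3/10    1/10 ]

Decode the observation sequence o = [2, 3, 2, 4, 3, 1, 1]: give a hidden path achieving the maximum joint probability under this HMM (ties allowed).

path = [3, 1, 0, 3, 1, 0, 3]

t=0: δ = [2.000e-02, 3.000e-02, 4.000e-02, 3.000e-02]  (obs o_0=2)
t=1: δ = [2.400e-03, 3.600e-03, 2.700e-03, 1.200e-03]  ψ = [1, 3, 1, 2]  (obs o_1=3)
t=2: δ = [1.440e-04, 7.200e-05, 2.160e-04, 1.200e-04]  ψ = [1, 1, 1, 0]  (obs o_2=2)
t=3: δ = [1.296e-05, 9.600e-06, 8.640e-06, 2.160e-05]  ψ = [2, 3, 2, 0]  (obs o_3=4)
t=4: δ = [8.640e-07, 2.592e-06, 1.296e-06, 6.480e-07]  ψ = [3, 3, 3, 0]  (obs o_4=3)
t=5: δ = [1.037e-07, 5.184e-08, 7.776e-08, 4.320e-08]  ψ = [1, 1, 1, 0]  (obs o_5=1)
t=6: δ = [3.110e-09, 1.728e-09, 1.555e-09, 5.184e-09]  ψ = [0, 3, 1, 0]  (obs o_6=1)
backtrack: best end state = 3; path = [3, 1, 0, 3, 1, 0, 3]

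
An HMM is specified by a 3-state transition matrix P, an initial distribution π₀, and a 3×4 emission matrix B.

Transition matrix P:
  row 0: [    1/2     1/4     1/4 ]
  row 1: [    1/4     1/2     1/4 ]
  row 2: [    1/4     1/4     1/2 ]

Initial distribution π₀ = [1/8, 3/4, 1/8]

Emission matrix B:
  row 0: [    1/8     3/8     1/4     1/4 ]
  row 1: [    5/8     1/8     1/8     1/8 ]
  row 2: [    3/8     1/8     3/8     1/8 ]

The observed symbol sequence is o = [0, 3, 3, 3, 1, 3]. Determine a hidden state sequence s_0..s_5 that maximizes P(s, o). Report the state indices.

path = [1, 0, 0, 0, 0, 0]

t=0: δ = [1.562e-02, 4.688e-01, 4.688e-02]  (obs o_0=0)
t=1: δ = [2.930e-02, 2.930e-02, 1.465e-02]  ψ = [1, 1, 1]  (obs o_1=3)
t=2: δ = [3.662e-03, 1.831e-03, 9.155e-04]  ψ = [0, 1, 0]  (obs o_2=3)
t=3: δ = [4.578e-04, 1.144e-04, 1.144e-04]  ψ = [0, 0, 0]  (obs o_3=3)
t=4: δ = [8.583e-05, 1.431e-05, 1.431e-05]  ψ = [0, 0, 0]  (obs o_4=1)
t=5: δ = [1.073e-05, 2.682e-06, 2.682e-06]  ψ = [0, 0, 0]  (obs o_5=3)
backtrack: best end state = 0; path = [1, 0, 0, 0, 0, 0]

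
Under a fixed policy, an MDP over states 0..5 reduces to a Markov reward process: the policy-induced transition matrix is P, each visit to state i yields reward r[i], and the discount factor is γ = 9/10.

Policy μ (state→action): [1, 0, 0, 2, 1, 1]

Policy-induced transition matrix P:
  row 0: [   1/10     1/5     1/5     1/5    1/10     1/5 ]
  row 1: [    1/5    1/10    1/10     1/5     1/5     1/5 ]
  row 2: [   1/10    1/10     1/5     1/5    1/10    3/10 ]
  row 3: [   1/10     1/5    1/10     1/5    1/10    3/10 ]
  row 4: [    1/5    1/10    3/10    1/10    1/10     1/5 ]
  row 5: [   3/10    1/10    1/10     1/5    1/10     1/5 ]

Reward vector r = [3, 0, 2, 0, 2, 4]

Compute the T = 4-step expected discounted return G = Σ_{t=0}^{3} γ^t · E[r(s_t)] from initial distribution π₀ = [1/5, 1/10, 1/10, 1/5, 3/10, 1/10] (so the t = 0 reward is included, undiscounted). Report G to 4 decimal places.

t=0: π = [0.2000, 0.1000, 0.1000, 0.2000, 0.3000, 0.1000], E[r] = 1.8000, γ^t·E[r] = 1.800000, running G = 1.800000
t=1: π = [0.1600, 0.1400, 0.1900, 0.1700, 0.1100, 0.2300], E[r] = 2.0000, γ^t·E[r] = 1.800000, running G = 3.600000
t=2: π = [0.1710, 0.1330, 0.1570, 0.1890, 0.1140, 0.2360], E[r] = 1.9990, γ^t·E[r] = 1.619190, running G = 5.219190
t=3: π = [0.1719, 0.1360, 0.1556, 0.1886, 0.1133, 0.2346], E[r] = 1.9919, γ^t·E[r] = 1.452095, running G = 6.671285

G = 6.6713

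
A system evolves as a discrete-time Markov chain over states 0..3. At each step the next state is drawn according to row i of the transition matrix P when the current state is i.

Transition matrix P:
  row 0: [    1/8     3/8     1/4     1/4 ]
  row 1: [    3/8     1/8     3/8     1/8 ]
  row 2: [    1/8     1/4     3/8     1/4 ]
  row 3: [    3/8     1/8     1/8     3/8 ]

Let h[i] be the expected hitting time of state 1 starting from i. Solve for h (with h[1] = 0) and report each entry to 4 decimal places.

h = [3.6636, 0.0000, 4.1869, 4.6355]

First-step conditioning: h[1] = 0; for i ≠ 1, h[i] = 1 + Σ_k P[i][k]·h[k].
  h[0] = 1 + 1/8·h[0] + 1/4·h[2] + 1/4·h[3]
  h[2] = 1 + 1/8·h[0] + 3/8·h[2] + 1/4·h[3]
  h[3] = 1 + 3/8·h[0] + 1/8·h[2] + 3/8·h[3]
Solving the 3×3 linear system over states ≠ 1 gives exactly h = [392/107, 0, 448/107, 496/107] (h[1] = 0 is the target).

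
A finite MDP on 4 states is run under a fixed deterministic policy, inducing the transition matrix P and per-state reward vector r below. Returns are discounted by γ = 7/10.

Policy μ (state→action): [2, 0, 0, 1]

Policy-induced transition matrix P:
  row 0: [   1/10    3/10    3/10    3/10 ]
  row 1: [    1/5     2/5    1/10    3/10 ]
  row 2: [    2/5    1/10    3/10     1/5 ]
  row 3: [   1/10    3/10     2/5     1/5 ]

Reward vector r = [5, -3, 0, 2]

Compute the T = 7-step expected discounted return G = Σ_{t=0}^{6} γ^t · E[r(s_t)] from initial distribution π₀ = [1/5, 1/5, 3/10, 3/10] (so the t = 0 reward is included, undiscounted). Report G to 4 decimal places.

G = 2.5204

t=0: π = [0.2000, 0.2000, 0.3000, 0.3000], E[r] = 1.0000, γ^t·E[r] = 1.000000, running G = 1.000000
t=1: π = [0.2100, 0.2600, 0.2900, 0.2400], E[r] = 0.7500, γ^t·E[r] = 0.525000, running G = 1.525000
t=2: π = [0.2130, 0.2680, 0.2720, 0.2470], E[r] = 0.7550, γ^t·E[r] = 0.369950, running G = 1.894950
t=3: π = [0.2084, 0.2724, 0.2711, 0.2481], E[r] = 0.7210, γ^t·E[r] = 0.247303, running G = 2.142253
t=4: π = [0.2086, 0.2730, 0.2703, 0.2481], E[r] = 0.7200, γ^t·E[r] = 0.172860, running G = 2.315113
t=5: π = [0.2084, 0.2732, 0.2702, 0.2482], E[r] = 0.7186, γ^t·E[r] = 0.120778, running G = 2.435891
t=6: π = [0.2084, 0.2733, 0.2702, 0.2482], E[r] = 0.7184, γ^t·E[r] = 0.084519, running G = 2.520410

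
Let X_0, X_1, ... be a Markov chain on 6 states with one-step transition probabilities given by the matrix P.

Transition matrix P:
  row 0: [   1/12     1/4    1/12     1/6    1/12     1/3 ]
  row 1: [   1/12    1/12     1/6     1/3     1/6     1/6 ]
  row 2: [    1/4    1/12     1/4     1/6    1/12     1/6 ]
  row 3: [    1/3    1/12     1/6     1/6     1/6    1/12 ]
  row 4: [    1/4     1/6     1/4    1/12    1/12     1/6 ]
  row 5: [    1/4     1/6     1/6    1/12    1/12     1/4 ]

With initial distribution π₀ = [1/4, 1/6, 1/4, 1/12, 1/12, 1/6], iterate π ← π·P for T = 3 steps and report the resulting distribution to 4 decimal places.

π = [0.2053, 0.1441, 0.1729, 0.1643, 0.1088, 0.2046]

t=0: π = [0.2500, 0.1667, 0.2500, 0.0833, 0.0833, 0.1667]
t=1: π = [0.1875, 0.1458, 0.1736, 0.1736, 0.1042, 0.2153]
t=2: π = [0.2089, 0.1412, 0.1742, 0.1644, 0.1100, 0.2014]
t=3: π = [0.2053, 0.1441, 0.1729, 0.1643, 0.1088, 0.2046]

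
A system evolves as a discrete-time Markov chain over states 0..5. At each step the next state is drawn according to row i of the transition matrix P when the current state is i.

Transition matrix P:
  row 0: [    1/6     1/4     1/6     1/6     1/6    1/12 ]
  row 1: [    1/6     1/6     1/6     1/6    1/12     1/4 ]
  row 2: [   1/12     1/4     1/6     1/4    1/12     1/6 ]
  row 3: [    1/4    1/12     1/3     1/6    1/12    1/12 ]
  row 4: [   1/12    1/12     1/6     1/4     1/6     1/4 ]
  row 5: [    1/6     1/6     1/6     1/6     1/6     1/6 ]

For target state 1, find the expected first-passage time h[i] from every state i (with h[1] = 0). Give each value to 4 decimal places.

h = [5.4297, 0.0000, 5.4512, 6.2503, 6.4853, 5.9233]

First-step conditioning: h[1] = 0; for i ≠ 1, h[i] = 1 + Σ_k P[i][k]·h[k].
  h[0] = 1 + 1/6·h[0] + 1/6·h[2] + 1/6·h[3] + 1/6·h[4] + 1/12·h[5]
  h[2] = 1 + 1/12·h[0] + 1/6·h[2] + 1/4·h[3] + 1/12·h[4] + 1/6·h[5]
  h[3] = 1 + 1/4·h[0] + 1/3·h[2] + 1/6·h[3] + 1/12·h[4] + 1/12·h[5]
  h[4] = 1 + 1/12·h[0] + 1/6·h[2] + 1/4·h[3] + 1/6·h[4] + 1/4·h[5]
  h[5] = 1 + 1/6·h[0] + 1/6·h[2] + 1/6·h[3] + 1/6·h[4] + 1/6·h[5]
Solving the 5×5 linear system over states ≠ 1 gives exactly h = [37796/6961, 0, 37946/6961, 43508/6961, 45144/6961, 41232/6961] (h[1] = 0 is the target).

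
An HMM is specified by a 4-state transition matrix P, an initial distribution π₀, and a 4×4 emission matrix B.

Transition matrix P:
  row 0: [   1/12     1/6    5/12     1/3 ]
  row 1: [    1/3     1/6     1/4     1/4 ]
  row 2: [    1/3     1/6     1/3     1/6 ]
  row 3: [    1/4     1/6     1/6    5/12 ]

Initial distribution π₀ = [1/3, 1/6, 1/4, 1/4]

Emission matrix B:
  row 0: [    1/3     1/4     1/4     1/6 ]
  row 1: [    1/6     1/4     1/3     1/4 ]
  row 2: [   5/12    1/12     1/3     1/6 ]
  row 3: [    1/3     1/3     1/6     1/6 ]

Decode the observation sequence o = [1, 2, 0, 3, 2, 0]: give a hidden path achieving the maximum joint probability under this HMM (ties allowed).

t=0: δ = [8.333e-02, 4.167e-02, 2.083e-02, 8.333e-02]  (obs o_0=1)
t=1: δ = [5.208e-03, 4.630e-03, 1.157e-02, 5.787e-03]  ψ = [3, 0, 0, 3]  (obs o_1=2)
t=2: δ = [1.286e-03, 3.215e-04, 1.608e-03, 8.038e-04]  ψ = [2, 2, 2, 3]  (obs o_2=0)
t=3: δ = [8.931e-05, 6.698e-05, 8.931e-05, 7.144e-05]  ψ = [2, 2, 0, 0]  (obs o_3=3)
t=4: δ = [7.442e-06, 4.961e-06, 1.240e-05, 4.961e-06]  ψ = [2, 0, 0, 0]  (obs o_4=2)
t=5: δ = [1.378e-06, 3.445e-07, 1.723e-06, 8.269e-07]  ψ = [2, 2, 2, 0]  (obs o_5=0)
backtrack: best end state = 2; path = [0, 2, 2, 0, 2, 2]

path = [0, 2, 2, 0, 2, 2]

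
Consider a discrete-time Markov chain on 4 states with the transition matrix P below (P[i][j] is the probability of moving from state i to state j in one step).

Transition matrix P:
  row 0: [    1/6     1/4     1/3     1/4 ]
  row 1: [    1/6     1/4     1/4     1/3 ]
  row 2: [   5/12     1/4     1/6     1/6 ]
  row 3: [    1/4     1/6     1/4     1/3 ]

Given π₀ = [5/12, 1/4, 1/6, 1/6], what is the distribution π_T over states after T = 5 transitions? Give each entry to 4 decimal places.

t=0: π = [0.4167, 0.2500, 0.1667, 0.1667]
t=1: π = [0.2222, 0.2361, 0.2708, 0.2708]
t=2: π = [0.2569, 0.2274, 0.2459, 0.2697]
t=3: π = [0.2506, 0.2275, 0.2509, 0.2709]
t=4: π = [0.2520, 0.2274, 0.2500, 0.2706]
t=5: π = [0.2517, 0.2274, 0.2502, 0.2707]

π = [0.2517, 0.2274, 0.2502, 0.2707]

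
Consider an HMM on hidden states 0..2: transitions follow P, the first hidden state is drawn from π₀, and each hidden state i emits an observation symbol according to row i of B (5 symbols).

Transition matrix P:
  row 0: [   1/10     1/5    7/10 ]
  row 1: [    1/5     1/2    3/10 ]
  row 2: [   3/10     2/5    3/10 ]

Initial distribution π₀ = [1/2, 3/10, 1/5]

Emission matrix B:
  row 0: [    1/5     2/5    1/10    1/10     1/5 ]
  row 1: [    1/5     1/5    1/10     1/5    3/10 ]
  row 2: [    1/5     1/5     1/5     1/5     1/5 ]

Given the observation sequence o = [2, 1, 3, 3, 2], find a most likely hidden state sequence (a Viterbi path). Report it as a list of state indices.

path = [0, 2, 1, 1, 2]

t=0: δ = [5.000e-02, 3.000e-02, 4.000e-02]  (obs o_0=2)
t=1: δ = [4.800e-03, 3.200e-03, 7.000e-03]  ψ = [2, 2, 0]  (obs o_1=1)
t=2: δ = [2.100e-04, 5.600e-04, 6.720e-04]  ψ = [2, 2, 0]  (obs o_2=3)
t=3: δ = [2.016e-05, 5.600e-05, 4.032e-05]  ψ = [2, 1, 2]  (obs o_3=3)
t=4: δ = [1.210e-06, 2.800e-06, 3.360e-06]  ψ = [2, 1, 1]  (obs o_4=2)
backtrack: best end state = 2; path = [0, 2, 1, 1, 2]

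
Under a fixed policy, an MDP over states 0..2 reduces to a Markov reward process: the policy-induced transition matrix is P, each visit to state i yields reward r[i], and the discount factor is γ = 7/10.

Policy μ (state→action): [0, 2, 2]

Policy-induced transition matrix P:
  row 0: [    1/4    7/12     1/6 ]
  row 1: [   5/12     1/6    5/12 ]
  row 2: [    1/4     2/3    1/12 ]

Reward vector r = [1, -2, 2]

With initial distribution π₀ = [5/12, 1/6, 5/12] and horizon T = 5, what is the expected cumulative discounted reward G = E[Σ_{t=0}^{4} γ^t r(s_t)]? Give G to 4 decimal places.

t=0: π = [0.4167, 0.1667, 0.4167], E[r] = 0.9167, γ^t·E[r] = 0.916667, running G = 0.916667
t=1: π = [0.2778, 0.5486, 0.1736], E[r] = -0.4722, γ^t·E[r] = -0.330556, running G = 0.586111
t=2: π = [0.3414, 0.3692, 0.2894], E[r] = 0.1817, γ^t·E[r] = 0.089039, running G = 0.675150
t=3: π = [0.3115, 0.4536, 0.2349], E[r] = -0.1260, γ^t·E[r] = -0.043206, running G = 0.631945
t=4: π = [0.3256, 0.4139, 0.2605], E[r] = 0.0188, γ^t·E[r] = 0.004512, running G = 0.636457

G = 0.6365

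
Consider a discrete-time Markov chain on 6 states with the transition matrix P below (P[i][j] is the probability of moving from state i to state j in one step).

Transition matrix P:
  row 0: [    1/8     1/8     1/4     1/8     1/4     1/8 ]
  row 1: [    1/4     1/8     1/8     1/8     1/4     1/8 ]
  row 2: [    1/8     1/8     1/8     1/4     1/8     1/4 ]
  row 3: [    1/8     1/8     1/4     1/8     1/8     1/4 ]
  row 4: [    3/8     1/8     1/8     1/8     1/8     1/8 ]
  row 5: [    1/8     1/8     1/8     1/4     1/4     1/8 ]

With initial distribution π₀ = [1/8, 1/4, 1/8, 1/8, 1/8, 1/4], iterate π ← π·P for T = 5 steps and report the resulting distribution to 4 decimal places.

t=0: π = [0.1250, 0.2500, 0.1250, 0.1250, 0.1250, 0.2500]
t=1: π = [0.1875, 0.1250, 0.1563, 0.1719, 0.2031, 0.1563]
t=2: π = [0.1914, 0.1250, 0.1699, 0.1641, 0.1836, 0.1660]
t=3: π = [0.1865, 0.1250, 0.1694, 0.1670, 0.1853, 0.1667]
t=4: π = [0.1870, 0.1250, 0.1692, 0.1670, 0.1848, 0.1671]
t=5: π = [0.1868, 0.1250, 0.1692, 0.1670, 0.1849, 0.1670]

π = [0.1868, 0.1250, 0.1692, 0.1670, 0.1849, 0.1670]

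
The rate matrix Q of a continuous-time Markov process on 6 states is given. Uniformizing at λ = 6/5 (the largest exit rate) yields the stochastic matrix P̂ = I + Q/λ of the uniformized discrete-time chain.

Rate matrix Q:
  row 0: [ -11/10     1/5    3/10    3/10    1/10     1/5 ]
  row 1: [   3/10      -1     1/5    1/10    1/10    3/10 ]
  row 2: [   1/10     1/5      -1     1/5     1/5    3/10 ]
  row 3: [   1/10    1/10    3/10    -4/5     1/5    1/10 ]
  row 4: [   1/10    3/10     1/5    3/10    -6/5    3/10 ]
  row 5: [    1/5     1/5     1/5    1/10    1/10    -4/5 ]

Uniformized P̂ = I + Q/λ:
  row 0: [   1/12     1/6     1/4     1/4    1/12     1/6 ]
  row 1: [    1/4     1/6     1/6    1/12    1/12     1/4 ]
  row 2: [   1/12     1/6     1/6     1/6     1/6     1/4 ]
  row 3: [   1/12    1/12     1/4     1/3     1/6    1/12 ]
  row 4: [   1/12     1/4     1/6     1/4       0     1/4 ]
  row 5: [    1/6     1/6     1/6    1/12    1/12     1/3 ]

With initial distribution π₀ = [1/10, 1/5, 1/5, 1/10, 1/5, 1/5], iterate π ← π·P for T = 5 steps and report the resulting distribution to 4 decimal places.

t=0: π = [0.1000, 0.2000, 0.2000, 0.1000, 0.2000, 0.2000]
t=1: π = [0.1333, 0.1750, 0.1833, 0.1750, 0.0917, 0.2417]
t=2: π = [0.1326, 0.1597, 0.1924, 0.1799, 0.1056, 0.2299]
t=3: π = [0.1291, 0.1605, 0.1927, 0.1840, 0.1056, 0.2281]
t=4: π = [0.1291, 0.1601, 0.1928, 0.1845, 0.1059, 0.2276]
t=5: π = [0.1290, 0.1601, 0.1928, 0.1847, 0.1059, 0.2275]

π = [0.1290, 0.1601, 0.1928, 0.1847, 0.1059, 0.2275]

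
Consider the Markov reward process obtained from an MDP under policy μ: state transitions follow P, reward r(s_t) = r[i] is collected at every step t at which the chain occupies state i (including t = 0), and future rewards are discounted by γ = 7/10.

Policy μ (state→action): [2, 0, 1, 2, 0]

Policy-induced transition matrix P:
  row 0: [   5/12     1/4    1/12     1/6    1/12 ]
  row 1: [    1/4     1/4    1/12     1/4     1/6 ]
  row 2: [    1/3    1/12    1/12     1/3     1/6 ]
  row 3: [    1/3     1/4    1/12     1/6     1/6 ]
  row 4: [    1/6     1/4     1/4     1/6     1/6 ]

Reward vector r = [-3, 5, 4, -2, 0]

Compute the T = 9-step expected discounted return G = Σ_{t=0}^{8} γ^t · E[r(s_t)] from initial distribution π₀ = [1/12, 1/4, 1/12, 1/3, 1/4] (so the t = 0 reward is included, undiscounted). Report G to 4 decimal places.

G = 1.3275

t=0: π = [0.0833, 0.2500, 0.0833, 0.3333, 0.2500], E[r] = 0.6667, γ^t·E[r] = 0.666667, running G = 0.666667
t=1: π = [0.2778, 0.2361, 0.1250, 0.2014, 0.1597], E[r] = 0.4444, γ^t·E[r] = 0.311111, running G = 0.977778
t=2: π = [0.3102, 0.2292, 0.1100, 0.2072, 0.1435], E[r] = 0.2407, γ^t·E[r] = 0.117963, running G = 1.095741
t=3: π = [0.3162, 0.2317, 0.1073, 0.2041, 0.1408], E[r] = 0.2307, γ^t·E[r] = 0.079133, running G = 1.174874
t=4: π = [0.3169, 0.2321, 0.1068, 0.2038, 0.1403], E[r] = 0.2294, γ^t·E[r] = 0.055085, running G = 1.229959
t=5: π = [0.3170, 0.2322, 0.1067, 0.2038, 0.1403], E[r] = 0.2292, γ^t·E[r] = 0.038525, running G = 1.268484
t=6: π = [0.3170, 0.2322, 0.1067, 0.2038, 0.1402], E[r] = 0.2292, γ^t·E[r] = 0.026968, running G = 1.295452
t=7: π = [0.3170, 0.2322, 0.1067, 0.2038, 0.1402], E[r] = 0.2292, γ^t·E[r] = 0.018878, running G = 1.314330
t=8: π = [0.3170, 0.2322, 0.1067, 0.2038, 0.1402], E[r] = 0.2292, γ^t·E[r] = 0.013214, running G = 1.327544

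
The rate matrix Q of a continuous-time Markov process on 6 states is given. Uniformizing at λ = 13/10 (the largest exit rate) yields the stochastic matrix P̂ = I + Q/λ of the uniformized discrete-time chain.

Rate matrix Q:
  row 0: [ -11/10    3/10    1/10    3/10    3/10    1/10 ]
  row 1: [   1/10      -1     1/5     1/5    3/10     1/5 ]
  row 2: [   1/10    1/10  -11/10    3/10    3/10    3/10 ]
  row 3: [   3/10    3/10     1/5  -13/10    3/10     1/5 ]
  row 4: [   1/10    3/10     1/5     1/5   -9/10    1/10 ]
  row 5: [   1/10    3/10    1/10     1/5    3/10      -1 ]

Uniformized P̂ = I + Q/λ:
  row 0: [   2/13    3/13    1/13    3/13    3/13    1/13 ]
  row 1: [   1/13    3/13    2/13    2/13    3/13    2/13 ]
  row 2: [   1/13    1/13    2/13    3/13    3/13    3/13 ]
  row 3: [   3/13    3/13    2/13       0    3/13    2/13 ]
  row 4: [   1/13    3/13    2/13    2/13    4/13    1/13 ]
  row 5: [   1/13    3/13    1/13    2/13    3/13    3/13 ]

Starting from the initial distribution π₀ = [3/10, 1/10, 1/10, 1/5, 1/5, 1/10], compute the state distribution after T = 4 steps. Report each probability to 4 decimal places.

π = [0.1083, 0.2101, 0.1342, 0.1495, 0.2500, 0.1479]

t=0: π = [0.3000, 0.1000, 0.1000, 0.2000, 0.2000, 0.1000]
t=1: π = [0.1308, 0.2154, 0.1231, 0.1538, 0.2462, 0.1308]
t=2: π = [0.1107, 0.2118, 0.1337, 0.1497, 0.2497, 0.1444]
t=3: π = [0.1085, 0.2102, 0.1342, 0.1496, 0.2500, 0.1475]
t=4: π = [0.1083, 0.2101, 0.1342, 0.1495, 0.2500, 0.1479]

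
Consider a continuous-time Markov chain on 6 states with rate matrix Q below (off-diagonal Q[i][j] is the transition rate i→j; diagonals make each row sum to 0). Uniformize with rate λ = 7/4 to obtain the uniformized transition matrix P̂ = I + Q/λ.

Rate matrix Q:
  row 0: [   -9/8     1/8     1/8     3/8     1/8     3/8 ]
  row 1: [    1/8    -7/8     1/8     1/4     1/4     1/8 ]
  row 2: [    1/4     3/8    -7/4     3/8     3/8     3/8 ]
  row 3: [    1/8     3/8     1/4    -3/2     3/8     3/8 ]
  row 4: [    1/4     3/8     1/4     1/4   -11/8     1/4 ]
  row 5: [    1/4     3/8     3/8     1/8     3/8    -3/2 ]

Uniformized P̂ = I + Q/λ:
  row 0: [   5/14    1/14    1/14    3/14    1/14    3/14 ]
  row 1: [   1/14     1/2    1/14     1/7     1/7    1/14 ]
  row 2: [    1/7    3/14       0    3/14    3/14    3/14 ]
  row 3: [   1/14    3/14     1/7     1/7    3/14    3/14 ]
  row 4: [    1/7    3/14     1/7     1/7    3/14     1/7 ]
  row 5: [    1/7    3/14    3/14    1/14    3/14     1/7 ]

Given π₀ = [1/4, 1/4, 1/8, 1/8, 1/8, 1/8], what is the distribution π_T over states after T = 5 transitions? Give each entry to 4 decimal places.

π = [0.1438, 0.2708, 0.1086, 0.1500, 0.1744, 0.1524]

t=0: π = [0.2500, 0.2500, 0.1250, 0.1250, 0.1250, 0.1250]
t=1: π = [0.1696, 0.2500, 0.0982, 0.1607, 0.1607, 0.1607]
t=2: π = [0.1499, 0.2615, 0.1103, 0.1505, 0.1722, 0.1556]
t=3: π = [0.1455, 0.2676, 0.1088, 0.1503, 0.1742, 0.1535]
t=4: π = [0.1442, 0.2699, 0.1088, 0.1501, 0.1744, 0.1527]
t=5: π = [0.1438, 0.2708, 0.1086, 0.1500, 0.1744, 0.1524]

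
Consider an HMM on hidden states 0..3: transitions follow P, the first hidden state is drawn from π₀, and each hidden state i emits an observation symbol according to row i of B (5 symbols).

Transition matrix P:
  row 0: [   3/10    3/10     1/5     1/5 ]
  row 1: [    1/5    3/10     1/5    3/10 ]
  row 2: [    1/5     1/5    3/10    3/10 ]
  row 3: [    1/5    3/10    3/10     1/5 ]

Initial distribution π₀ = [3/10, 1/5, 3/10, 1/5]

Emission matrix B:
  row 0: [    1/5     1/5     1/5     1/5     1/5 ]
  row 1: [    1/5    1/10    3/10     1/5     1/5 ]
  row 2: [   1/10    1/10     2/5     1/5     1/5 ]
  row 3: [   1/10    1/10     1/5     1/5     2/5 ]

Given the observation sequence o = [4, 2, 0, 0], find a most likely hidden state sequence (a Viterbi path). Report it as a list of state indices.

t=0: δ = [6.000e-02, 4.000e-02, 6.000e-02, 8.000e-02]  (obs o_0=4)
t=1: δ = [3.600e-03, 7.200e-03, 9.600e-03, 3.600e-03]  ψ = [0, 3, 3, 2]  (obs o_1=2)
t=2: δ = [3.840e-04, 4.320e-04, 2.880e-04, 2.880e-04]  ψ = [2, 1, 2, 2]  (obs o_2=0)
t=3: δ = [2.304e-05, 2.592e-05, 8.640e-06, 1.296e-05]  ψ = [0, 1, 1, 1]  (obs o_3=0)
backtrack: best end state = 1; path = [3, 1, 1, 1]

path = [3, 1, 1, 1]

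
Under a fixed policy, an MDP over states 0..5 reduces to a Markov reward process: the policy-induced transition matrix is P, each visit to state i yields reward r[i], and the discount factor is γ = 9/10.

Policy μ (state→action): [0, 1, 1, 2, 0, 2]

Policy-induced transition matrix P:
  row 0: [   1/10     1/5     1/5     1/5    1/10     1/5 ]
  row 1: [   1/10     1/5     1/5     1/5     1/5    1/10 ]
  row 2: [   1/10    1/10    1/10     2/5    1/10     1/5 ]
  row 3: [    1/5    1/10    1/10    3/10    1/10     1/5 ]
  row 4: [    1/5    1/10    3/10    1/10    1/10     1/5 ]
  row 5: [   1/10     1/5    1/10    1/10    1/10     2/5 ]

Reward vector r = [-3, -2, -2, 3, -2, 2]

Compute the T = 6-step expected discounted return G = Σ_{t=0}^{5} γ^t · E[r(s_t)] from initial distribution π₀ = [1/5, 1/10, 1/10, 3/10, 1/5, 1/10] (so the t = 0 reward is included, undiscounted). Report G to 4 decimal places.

t=0: π = [0.2000, 0.1000, 0.1000, 0.3000, 0.2000, 0.1000], E[r] = -0.3000, γ^t·E[r] = -0.300000, running G = -0.300000
t=1: π = [0.1500, 0.1400, 0.1700, 0.2200, 0.1100, 0.2100], E[r] = -0.2100, γ^t·E[r] = -0.189000, running G = -0.489000
t=2: π = [0.1330, 0.1500, 0.1510, 0.2240, 0.1140, 0.2280], E[r] = -0.1010, γ^t·E[r] = -0.081810, running G = -0.570810
t=3: π = [0.1338, 0.1511, 0.1511, 0.2184, 0.1150, 0.2306], E[r] = -0.1194, γ^t·E[r] = -0.087043, running G = -0.657853
t=4: π = [0.1333, 0.1516, 0.1515, 0.2175, 0.1151, 0.2310], E[r] = -0.1218, γ^t·E[r] = -0.079913, running G = -0.737766
t=5: π = [0.1333, 0.1516, 0.1515, 0.2174, 0.1152, 0.2310], E[r] = -0.1219, γ^t·E[r] = -0.071977, running G = -0.809742

G = -0.8097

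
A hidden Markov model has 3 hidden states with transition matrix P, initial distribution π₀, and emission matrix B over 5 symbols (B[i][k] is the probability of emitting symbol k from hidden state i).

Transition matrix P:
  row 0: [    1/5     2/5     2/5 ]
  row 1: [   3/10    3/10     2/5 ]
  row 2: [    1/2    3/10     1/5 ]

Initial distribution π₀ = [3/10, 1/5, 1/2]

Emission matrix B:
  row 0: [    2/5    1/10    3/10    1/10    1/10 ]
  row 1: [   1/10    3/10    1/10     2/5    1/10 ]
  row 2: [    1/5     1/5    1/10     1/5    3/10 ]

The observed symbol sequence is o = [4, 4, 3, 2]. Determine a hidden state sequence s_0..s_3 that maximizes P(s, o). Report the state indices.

t=0: δ = [3.000e-02, 2.000e-02, 1.500e-01]  (obs o_0=4)
t=1: δ = [7.500e-03, 4.500e-03, 9.000e-03]  ψ = [2, 2, 2]  (obs o_1=4)
t=2: δ = [4.500e-04, 1.200e-03, 6.000e-04]  ψ = [2, 0, 0]  (obs o_2=3)
t=3: δ = [1.080e-04, 3.600e-05, 4.800e-05]  ψ = [1, 1, 1]  (obs o_3=2)
backtrack: best end state = 0; path = [2, 0, 1, 0]

path = [2, 0, 1, 0]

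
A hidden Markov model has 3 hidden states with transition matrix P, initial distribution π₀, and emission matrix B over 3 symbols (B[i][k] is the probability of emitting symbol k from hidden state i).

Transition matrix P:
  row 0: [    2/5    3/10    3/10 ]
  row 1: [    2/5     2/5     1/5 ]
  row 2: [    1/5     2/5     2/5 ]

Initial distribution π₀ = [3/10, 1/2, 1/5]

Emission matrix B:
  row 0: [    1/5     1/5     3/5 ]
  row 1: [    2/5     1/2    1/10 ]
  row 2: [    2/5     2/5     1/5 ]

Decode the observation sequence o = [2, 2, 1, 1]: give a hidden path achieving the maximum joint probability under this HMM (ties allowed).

t=0: δ = [1.800e-01, 5.000e-02, 4.000e-02]  (obs o_0=2)
t=1: δ = [4.320e-02, 5.400e-03, 1.080e-02]  ψ = [0, 0, 0]  (obs o_1=2)
t=2: δ = [3.456e-03, 6.480e-03, 5.184e-03]  ψ = [0, 0, 0]  (obs o_2=1)
t=3: δ = [5.184e-04, 1.296e-03, 8.294e-04]  ψ = [1, 1, 2]  (obs o_3=1)
backtrack: best end state = 1; path = [0, 0, 1, 1]

path = [0, 0, 1, 1]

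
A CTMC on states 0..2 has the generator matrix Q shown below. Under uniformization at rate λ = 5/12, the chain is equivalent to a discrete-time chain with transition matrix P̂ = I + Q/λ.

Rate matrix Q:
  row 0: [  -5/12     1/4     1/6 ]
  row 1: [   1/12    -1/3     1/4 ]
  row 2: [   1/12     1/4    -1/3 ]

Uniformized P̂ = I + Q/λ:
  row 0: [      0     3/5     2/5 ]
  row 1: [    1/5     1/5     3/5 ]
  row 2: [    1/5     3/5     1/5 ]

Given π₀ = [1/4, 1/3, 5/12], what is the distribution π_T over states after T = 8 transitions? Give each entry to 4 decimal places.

π = [0.1667, 0.4285, 0.4048]

t=0: π = [0.2500, 0.3333, 0.4167]
t=1: π = [0.1500, 0.4667, 0.3833]
t=2: π = [0.1700, 0.4133, 0.4167]
t=3: π = [0.1660, 0.4347, 0.3993]
t=4: π = [0.1668, 0.4261, 0.4071]
t=5: π = [0.1666, 0.4295, 0.4038]
t=6: π = [0.1667, 0.4282, 0.4051]
t=7: π = [0.1667, 0.4287, 0.4046]
t=8: π = [0.1667, 0.4285, 0.4048]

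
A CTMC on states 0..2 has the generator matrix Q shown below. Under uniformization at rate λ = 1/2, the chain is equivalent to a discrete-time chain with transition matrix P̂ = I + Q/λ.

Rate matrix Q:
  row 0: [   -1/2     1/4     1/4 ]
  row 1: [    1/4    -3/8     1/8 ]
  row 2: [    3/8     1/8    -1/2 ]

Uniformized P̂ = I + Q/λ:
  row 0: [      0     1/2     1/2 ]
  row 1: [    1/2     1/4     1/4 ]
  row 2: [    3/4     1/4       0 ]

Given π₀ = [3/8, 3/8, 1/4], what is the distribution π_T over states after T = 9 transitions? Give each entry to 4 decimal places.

π = [0.3791, 0.3449, 0.2760]

t=0: π = [0.3750, 0.3750, 0.2500]
t=1: π = [0.3750, 0.3438, 0.2813]
t=2: π = [0.3828, 0.3438, 0.2734]
t=3: π = [0.3770, 0.3457, 0.2773]
t=4: π = [0.3809, 0.3442, 0.2749]
t=5: π = [0.3783, 0.3452, 0.2765]
t=6: π = [0.3800, 0.3446, 0.2755]
t=7: π = [0.3789, 0.3450, 0.2761]
t=8: π = [0.3796, 0.3447, 0.2757]
t=9: π = [0.3791, 0.3449, 0.2760]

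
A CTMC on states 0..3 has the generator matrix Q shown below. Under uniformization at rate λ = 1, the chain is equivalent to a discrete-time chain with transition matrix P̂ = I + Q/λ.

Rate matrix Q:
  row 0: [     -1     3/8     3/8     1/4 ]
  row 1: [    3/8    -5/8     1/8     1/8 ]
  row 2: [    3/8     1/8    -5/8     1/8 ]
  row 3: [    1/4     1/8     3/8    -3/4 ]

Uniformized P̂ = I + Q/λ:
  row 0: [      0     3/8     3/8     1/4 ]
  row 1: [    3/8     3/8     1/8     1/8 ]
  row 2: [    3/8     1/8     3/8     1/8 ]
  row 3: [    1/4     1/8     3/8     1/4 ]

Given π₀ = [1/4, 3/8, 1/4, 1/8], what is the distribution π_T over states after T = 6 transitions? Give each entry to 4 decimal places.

t=0: π = [0.2500, 0.3750, 0.2500, 0.1250]
t=1: π = [0.2656, 0.2813, 0.2813, 0.1719]
t=2: π = [0.2539, 0.2617, 0.3047, 0.1797]
t=3: π = [0.2573, 0.2539, 0.3096, 0.1792]
t=4: π = [0.2561, 0.2528, 0.3115, 0.1796]
t=5: π = [0.2565, 0.2522, 0.3118, 0.1795]
t=6: π = [0.2564, 0.2522, 0.3119, 0.1795]

π = [0.2564, 0.2522, 0.3119, 0.1795]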